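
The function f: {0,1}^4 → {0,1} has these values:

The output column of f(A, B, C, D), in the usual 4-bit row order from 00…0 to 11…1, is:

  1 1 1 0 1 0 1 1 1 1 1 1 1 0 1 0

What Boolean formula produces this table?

There are just 4 zero rows: (0,0,1,1), (0,1,0,1), (1,1,0,1), (1,1,1,1). Their minterms are ¬A·¬B·C·D, ¬A·B·¬C·D, A·B·¬C·D, A·B·C·D; the OR of those covers precisely the 0-outputs, and negating it yields f.

f(A, B, C, D) = ¬((((((¬A ∧ ¬B) ∧ C) ∧ D) ∨ (((¬A ∧ B) ∧ ¬C) ∧ D)) ∨ (((A ∧ B) ∧ ¬C) ∧ D)) ∨ (((A ∧ B) ∧ C) ∧ D))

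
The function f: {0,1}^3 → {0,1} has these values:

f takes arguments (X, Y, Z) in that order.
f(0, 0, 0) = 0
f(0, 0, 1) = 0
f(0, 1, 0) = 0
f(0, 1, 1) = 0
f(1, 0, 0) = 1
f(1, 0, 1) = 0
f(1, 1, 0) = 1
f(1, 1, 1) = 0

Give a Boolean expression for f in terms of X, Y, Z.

f(X, Y, Z) = ((X ∧ ¬Y) ∧ ¬Z) ∨ ((X ∧ Y) ∧ ¬Z)

f=1 on 2 inputs: (1,0,0), (1,1,0). Reading each as a conjunction of literals (X·¬Y·¬Z, X·Y·¬Z) and taking the OR gives the canonical DNF.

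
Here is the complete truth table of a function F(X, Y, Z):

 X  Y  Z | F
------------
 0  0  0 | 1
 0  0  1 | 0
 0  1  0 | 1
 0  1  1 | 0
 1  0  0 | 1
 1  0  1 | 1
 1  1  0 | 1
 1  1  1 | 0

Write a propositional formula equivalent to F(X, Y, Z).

F(X, Y, Z) = not ((((not X and not Y) and Z) or ((not X and Y) and Z)) or ((X and Y) and Z))

There are just 3 zero rows: (0,0,1), (0,1,1), (1,1,1). Their minterms are ¬X·¬Y·Z, ¬X·Y·Z, X·Y·Z; the OR of those covers precisely the 0-outputs, and negating it yields F.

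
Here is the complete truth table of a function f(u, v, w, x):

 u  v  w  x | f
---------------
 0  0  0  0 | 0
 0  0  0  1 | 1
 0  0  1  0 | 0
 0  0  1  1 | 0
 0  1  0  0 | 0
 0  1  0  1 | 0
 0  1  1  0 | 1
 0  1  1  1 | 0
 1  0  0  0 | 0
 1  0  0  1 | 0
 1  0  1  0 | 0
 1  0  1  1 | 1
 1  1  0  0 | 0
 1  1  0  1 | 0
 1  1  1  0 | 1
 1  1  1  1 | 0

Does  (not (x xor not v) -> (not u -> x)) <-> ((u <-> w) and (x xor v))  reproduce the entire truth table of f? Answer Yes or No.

Evaluate (not (x xor not v) -> (not u -> x)) <-> ((u <-> w) and (x xor v)) on each row and compare to f:
  u=0, v=0, w=0, x=0: formula gives 0, f = 0 ✓
  u=0, v=0, w=0, x=1: formula gives 1, f = 1 ✓
  u=0, v=0, w=1, x=0: formula gives 0, f = 0 ✓
  u=0, v=0, w=1, x=1: formula gives 0, f = 0 ✓
  …and likewise for the remaining 12 rows.
All 16 rows match — the expression computes f exactly.

Yes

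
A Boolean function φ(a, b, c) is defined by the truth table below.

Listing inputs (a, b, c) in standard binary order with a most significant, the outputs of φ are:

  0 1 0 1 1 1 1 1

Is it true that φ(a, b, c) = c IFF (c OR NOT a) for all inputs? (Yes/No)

Yes

Evaluate c IFF (c OR NOT a) on each row and compare to φ:
  a=0, b=0, c=0: formula gives 0, φ = 0 ✓
  a=0, b=0, c=1: formula gives 1, φ = 1 ✓
  a=0, b=1, c=0: formula gives 0, φ = 0 ✓
  a=0, b=1, c=1: formula gives 1, φ = 1 ✓
  a=1, b=0, c=0: formula gives 1, φ = 1 ✓
  …and likewise for the remaining 3 rows.
No disagreement on any input; they are logically equivalent.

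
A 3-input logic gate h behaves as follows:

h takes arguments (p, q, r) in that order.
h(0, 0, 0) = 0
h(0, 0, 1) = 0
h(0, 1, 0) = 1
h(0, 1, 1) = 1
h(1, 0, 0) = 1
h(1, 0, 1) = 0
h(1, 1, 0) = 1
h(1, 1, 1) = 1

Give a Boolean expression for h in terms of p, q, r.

There are just 3 zero rows: (0,0,0), (0,0,1), (1,0,1). Their minterms are ¬p·¬q·¬r, ¬p·¬q·r, p·¬q·r; the OR of those covers precisely the 0-outputs, and negating it yields h.

h(p, q, r) = not ((((not p and not q) and not r) or ((not p and not q) and r)) or ((p and not q) and r))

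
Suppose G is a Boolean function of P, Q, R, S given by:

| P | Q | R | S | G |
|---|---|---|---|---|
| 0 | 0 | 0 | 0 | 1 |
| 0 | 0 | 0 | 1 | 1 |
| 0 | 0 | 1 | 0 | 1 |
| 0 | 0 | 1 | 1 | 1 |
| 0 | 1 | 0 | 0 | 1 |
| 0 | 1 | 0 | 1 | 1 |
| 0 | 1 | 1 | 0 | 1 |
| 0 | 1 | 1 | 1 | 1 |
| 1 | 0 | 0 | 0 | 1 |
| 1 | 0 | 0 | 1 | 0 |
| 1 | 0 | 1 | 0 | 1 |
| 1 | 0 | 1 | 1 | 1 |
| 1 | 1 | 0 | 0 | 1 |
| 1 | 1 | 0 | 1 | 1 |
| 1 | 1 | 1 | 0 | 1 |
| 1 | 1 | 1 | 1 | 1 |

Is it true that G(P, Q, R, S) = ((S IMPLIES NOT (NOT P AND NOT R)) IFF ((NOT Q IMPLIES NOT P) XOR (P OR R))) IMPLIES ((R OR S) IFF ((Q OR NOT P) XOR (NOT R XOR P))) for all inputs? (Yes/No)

Yes

Check the formula against G row by row:
  P=0, Q=0, R=0, S=0: formula gives 1, G = 1 ✓
  P=0, Q=0, R=0, S=1: formula gives 1, G = 1 ✓
  P=0, Q=0, R=1, S=0: formula gives 1, G = 1 ✓
  P=0, Q=0, R=1, S=1: formula gives 1, G = 1 ✓
  …and likewise for the remaining 12 rows.
Every row agrees, so the formula is equivalent.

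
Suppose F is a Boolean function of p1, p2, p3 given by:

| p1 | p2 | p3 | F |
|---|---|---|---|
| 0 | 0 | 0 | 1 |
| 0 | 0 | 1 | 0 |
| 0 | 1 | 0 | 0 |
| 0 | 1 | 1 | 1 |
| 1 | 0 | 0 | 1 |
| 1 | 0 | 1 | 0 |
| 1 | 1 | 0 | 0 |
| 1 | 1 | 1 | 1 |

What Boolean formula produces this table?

F(p1, p2, p3) = ((((not p1 and not p2) and not p3) or ((not p1 and p2) and p3)) or ((p1 and not p2) and not p3)) or ((p1 and p2) and p3)

Collect the rows where F=1 — (0,0,0), (0,1,1), (1,0,0), (1,1,1) — and write one minterm per row: ¬p1·¬p2·¬p3, ¬p1·p2·p3, p1·¬p2·¬p3, p1·p2·p3. Their union (logical OR) reproduces the table exactly.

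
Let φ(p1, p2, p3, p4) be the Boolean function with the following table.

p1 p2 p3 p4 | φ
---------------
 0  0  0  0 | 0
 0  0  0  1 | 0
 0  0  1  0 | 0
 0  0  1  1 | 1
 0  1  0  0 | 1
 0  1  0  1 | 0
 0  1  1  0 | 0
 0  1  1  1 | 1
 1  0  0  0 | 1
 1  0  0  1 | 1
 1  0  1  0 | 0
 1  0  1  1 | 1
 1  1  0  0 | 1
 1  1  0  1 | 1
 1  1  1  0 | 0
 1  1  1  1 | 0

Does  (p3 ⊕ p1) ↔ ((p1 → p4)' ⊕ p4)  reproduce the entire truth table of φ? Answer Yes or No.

Check the formula against φ row by row:
  p1=0, p2=0, p3=0, p4=0: formula gives 1, but φ = 0 ✗
A single disagreement suffices: at (0,0,0,0) they differ, so the formula does not compute φ.

No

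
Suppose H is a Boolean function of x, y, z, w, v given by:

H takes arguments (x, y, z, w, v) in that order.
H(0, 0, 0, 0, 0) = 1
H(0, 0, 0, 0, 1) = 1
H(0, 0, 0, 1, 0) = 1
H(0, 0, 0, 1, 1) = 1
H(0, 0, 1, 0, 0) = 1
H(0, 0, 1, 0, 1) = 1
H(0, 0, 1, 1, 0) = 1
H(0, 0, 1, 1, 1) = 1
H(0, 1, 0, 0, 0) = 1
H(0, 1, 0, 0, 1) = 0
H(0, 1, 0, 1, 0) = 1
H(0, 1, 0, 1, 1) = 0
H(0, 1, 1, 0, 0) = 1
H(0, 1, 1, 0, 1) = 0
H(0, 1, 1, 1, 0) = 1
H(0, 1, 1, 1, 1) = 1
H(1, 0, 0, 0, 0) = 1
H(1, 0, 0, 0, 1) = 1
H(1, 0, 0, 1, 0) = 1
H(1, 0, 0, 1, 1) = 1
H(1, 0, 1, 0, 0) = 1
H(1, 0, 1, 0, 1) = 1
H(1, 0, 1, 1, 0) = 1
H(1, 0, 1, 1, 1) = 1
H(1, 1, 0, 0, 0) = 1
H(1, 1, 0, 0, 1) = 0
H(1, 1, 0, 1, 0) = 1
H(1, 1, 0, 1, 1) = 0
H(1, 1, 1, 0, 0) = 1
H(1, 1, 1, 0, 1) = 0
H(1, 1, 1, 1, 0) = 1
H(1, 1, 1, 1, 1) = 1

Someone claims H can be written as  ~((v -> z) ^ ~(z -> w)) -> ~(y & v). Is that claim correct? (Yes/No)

Yes

Check the formula against H row by row:
  x=0, y=0, z=0, w=0, v=0: formula gives 1, H = 1 ✓
  x=0, y=0, z=0, w=0, v=1: formula gives 1, H = 1 ✓
  x=0, y=0, z=0, w=1, v=0: formula gives 1, H = 1 ✓
  x=0, y=0, z=0, w=1, v=1: formula gives 1, H = 1 ✓
  …and likewise for the remaining 28 rows.
Every row agrees, so the formula is equivalent.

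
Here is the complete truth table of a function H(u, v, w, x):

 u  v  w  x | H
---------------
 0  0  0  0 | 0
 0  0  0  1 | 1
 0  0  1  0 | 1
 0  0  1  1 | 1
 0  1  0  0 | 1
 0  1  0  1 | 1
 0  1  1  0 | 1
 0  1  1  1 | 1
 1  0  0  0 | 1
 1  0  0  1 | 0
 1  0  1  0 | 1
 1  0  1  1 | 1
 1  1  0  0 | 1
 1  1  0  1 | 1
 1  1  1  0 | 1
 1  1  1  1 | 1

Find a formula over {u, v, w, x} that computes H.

H is 0 on only 2 rows — (0,0,0,0), (1,0,0,1). Writing each as a minterm (¬u·¬v·¬w·¬x, u·¬v·¬w·x) and OR-ing them characterizes exactly where H=0, so H is the negation of that disjunction.

H(u, v, w, x) = ~((((~u & ~v) & ~w) & ~x) | (((u & ~v) & ~w) & x))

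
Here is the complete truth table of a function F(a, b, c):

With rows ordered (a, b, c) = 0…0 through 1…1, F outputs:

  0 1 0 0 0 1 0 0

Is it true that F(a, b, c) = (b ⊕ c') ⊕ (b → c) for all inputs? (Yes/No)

Evaluate (b ⊕ c') ⊕ (b → c) on each row and compare to F:
  a=0, b=0, c=0: formula gives 0, F = 0 ✓
  a=0, b=0, c=1: formula gives 1, F = 1 ✓
  a=0, b=1, c=0: formula gives 0, F = 0 ✓
  a=0, b=1, c=1: formula gives 0, F = 0 ✓
  a=1, b=0, c=0: formula gives 0, F = 0 ✓
  …and likewise for the remaining 3 rows.
No disagreement on any input; they are logically equivalent.

Yes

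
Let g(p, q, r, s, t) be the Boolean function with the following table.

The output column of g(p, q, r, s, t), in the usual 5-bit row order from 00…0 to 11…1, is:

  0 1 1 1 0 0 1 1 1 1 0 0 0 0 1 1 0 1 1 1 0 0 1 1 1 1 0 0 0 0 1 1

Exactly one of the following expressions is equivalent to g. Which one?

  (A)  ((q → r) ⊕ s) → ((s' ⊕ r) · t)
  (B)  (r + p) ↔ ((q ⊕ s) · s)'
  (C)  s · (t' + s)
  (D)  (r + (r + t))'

A

(B) disagrees with g on (0,0,0,0,1) (formula → 0, table → 1); rule it out.
(C) disagrees with g on (0,0,0,0,1) (formula → 0, table → 1); rule it out.
(D) disagrees with g on (0,0,0,0,0) (formula → 1, table → 0); rule it out.
Only (A) survives; checking it on all 32 rows confirms it matches g.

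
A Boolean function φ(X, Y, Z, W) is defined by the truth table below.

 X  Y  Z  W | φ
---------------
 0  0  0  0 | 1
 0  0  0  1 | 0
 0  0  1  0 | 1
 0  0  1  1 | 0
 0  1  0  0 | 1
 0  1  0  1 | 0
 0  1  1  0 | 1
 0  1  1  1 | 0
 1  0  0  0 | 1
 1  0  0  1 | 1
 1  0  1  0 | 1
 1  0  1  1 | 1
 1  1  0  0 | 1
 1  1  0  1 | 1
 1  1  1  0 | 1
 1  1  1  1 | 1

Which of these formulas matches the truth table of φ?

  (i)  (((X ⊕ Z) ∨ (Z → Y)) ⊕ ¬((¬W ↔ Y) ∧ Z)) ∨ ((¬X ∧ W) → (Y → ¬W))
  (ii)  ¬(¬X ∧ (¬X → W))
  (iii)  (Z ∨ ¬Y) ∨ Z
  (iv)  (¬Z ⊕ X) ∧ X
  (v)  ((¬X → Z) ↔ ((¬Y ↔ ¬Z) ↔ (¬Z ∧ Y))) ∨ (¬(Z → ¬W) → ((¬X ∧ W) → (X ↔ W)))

ii

(i) disagrees with φ on (0,0,0,1) (formula → 1, table → 0); rule it out.
(iii) disagrees with φ on (0,0,0,1) (formula → 1, table → 0); rule it out.
(iv) disagrees with φ on (0,0,0,0) (formula → 0, table → 1); rule it out.
(v) disagrees with φ on (0,0,0,1) (formula → 1, table → 0); rule it out.
Only (ii) survives; checking it on all 16 rows confirms it matches φ.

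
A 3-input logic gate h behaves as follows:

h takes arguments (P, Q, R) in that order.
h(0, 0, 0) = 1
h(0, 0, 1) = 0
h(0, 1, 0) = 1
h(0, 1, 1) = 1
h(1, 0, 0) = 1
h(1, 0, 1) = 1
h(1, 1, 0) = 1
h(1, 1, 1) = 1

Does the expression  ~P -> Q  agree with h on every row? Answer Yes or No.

Evaluate ~P -> Q on each row and compare to h:
  P=0, Q=0, R=0: formula gives 0, but h = 1 ✗
Since they disagree at (0,0,0), the expression is not a correct formula for h.

No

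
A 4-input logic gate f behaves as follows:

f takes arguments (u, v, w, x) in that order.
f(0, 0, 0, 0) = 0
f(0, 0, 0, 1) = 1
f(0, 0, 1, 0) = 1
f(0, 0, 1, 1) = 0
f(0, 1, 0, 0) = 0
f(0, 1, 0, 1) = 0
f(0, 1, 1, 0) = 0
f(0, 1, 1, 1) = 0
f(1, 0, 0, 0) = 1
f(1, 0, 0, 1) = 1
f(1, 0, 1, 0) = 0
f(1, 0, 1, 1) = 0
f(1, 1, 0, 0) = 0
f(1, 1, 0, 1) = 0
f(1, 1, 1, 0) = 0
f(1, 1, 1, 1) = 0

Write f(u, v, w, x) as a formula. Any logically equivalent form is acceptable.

f(u, v, w, x) = (((((not u and not v) and not w) and x) or (((not u and not v) and w) and not x)) or (((u and not v) and not w) and not x)) or (((u and not v) and not w) and x)

Collect the rows where f=1 — (0,0,0,1), (0,0,1,0), (1,0,0,0), (1,0,0,1) — and write one minterm per row: ¬u·¬v·¬w·x, ¬u·¬v·w·¬x, u·¬v·¬w·¬x, u·¬v·¬w·x. Their union (logical OR) reproduces the table exactly.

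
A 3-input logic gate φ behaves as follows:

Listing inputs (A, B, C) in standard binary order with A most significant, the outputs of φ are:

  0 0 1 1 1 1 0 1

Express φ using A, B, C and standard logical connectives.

There are just 3 zero rows: (0,0,0), (0,0,1), (1,1,0). Their minterms are ¬A·¬B·¬C, ¬A·¬B·C, A·B·¬C; the OR of those covers precisely the 0-outputs, and negating it yields φ.

φ(A, B, C) = NOT ((((NOT A AND NOT B) AND NOT C) OR ((NOT A AND NOT B) AND C)) OR ((A AND B) AND NOT C))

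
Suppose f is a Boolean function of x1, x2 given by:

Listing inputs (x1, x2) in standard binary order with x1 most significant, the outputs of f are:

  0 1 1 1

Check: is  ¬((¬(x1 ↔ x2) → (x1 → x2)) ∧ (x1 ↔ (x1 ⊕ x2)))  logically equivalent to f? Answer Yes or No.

Yes

Test each input against both f and the formula:
  x1=0, x2=0: formula gives 0, f = 0 ✓
  x1=0, x2=1: formula gives 1, f = 1 ✓
  x1=1, x2=0: formula gives 1, f = 1 ✓
  x1=1, x2=1: formula gives 1, f = 1 ✓
No disagreement on any input; they are logically equivalent.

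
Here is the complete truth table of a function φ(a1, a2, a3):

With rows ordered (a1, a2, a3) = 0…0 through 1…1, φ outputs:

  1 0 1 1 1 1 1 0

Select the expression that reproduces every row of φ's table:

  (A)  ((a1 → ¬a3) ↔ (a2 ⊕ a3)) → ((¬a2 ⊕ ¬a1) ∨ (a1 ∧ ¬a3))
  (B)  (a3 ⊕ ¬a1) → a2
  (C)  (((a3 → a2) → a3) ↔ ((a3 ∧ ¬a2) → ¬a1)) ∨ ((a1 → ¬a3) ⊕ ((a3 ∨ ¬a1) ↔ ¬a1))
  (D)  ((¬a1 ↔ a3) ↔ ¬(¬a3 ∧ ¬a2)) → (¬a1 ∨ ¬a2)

(B) fails at (0,0,0): the formula yields 0, φ is 1.
(C) fails at (0,0,0): the formula yields 0, φ is 1.
(D) fails at (0,0,1): the formula yields 1, φ is 0.
(A) is the remaining candidate, and it agrees with φ on all 8 inputs.

A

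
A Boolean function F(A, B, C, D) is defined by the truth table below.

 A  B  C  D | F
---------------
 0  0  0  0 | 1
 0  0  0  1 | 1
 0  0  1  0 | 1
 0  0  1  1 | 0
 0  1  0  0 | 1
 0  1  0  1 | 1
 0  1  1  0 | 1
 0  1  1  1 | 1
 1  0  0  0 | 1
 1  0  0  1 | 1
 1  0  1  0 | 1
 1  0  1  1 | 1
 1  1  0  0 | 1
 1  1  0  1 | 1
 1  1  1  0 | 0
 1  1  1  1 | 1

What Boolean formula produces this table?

There are just 2 zero rows: (0,0,1,1), (1,1,1,0). Their minterms are ¬A·¬B·C·D, A·B·C·¬D; the OR of those covers precisely the 0-outputs, and negating it yields F.

F(A, B, C, D) = ((((A' · B') · C) · D) + (((A · B) · C) · D'))'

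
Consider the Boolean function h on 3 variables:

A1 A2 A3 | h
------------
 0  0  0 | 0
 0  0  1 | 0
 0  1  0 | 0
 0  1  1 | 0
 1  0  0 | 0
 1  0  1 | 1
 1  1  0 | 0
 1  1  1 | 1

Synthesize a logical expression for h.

h=1 on 2 inputs: (1,0,1), (1,1,1). Reading each as a conjunction of literals (A1·¬A2·A3, A1·A2·A3) and taking the OR gives the canonical DNF.

h(A1, A2, A3) = ((A1 and not A2) and A3) or ((A1 and A2) and A3)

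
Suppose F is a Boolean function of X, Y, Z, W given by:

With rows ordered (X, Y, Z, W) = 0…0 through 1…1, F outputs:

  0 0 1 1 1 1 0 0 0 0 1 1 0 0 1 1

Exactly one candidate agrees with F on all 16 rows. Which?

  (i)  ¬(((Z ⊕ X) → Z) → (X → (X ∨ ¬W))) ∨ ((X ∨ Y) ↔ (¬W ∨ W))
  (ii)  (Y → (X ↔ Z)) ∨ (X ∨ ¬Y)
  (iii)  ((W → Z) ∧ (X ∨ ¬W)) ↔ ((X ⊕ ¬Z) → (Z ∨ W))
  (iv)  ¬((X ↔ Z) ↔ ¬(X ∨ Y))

iv

(i): at (0,0,1,0) it gives 0, but F = 1 — eliminated.
(ii): at (0,0,0,0) it gives 1, but F = 0 — eliminated.
(iii): at (0,0,1,1) it gives 0, but F = 1 — eliminated.
Only (iv) survives; checking it on all 16 rows confirms it matches F.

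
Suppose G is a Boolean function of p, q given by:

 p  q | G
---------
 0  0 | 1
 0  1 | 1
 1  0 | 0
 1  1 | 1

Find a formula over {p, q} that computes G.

G(p, q) = p -> q

This is p → q (false only at 1,0).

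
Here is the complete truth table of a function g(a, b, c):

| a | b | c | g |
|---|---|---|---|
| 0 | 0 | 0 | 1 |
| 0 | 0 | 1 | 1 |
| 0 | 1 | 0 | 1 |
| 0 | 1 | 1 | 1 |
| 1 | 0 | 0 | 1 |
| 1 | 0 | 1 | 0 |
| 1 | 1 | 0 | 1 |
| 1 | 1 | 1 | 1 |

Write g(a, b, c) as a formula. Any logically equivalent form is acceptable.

Only row (1,0,1) gives 0. So g is 1 everywhere except there — the complement of the minterm a·¬b·c.

g(a, b, c) = NOT ((a AND NOT b) AND c)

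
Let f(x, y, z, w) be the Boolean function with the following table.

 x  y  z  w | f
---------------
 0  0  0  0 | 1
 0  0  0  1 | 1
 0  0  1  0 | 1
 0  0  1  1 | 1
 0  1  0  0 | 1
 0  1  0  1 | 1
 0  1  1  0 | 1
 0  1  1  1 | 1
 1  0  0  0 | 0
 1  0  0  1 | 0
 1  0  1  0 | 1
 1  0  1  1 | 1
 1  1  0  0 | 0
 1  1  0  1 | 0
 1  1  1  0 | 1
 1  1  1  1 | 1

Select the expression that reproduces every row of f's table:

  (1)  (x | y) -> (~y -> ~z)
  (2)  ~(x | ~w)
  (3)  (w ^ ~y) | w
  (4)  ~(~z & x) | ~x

4

(1) fails at (1,0,0,0): the formula yields 1, f is 0.
(2) fails at (0,0,0,0): the formula yields 0, f is 1.
(3) fails at (0,1,0,0): the formula yields 0, f is 1.
(4) is the remaining candidate, and it agrees with f on all 16 inputs.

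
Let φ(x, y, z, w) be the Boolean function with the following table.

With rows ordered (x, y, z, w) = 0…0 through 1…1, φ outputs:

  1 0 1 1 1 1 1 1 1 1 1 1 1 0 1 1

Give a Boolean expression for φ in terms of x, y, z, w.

φ(x, y, z, w) = ((((x' · y') · z') · w) + (((x · y) · z') · w))'

φ is 0 on only 2 rows — (0,0,0,1), (1,1,0,1). Writing each as a minterm (¬x·¬y·¬z·w, x·y·¬z·w) and OR-ing them characterizes exactly where φ=0, so φ is the negation of that disjunction.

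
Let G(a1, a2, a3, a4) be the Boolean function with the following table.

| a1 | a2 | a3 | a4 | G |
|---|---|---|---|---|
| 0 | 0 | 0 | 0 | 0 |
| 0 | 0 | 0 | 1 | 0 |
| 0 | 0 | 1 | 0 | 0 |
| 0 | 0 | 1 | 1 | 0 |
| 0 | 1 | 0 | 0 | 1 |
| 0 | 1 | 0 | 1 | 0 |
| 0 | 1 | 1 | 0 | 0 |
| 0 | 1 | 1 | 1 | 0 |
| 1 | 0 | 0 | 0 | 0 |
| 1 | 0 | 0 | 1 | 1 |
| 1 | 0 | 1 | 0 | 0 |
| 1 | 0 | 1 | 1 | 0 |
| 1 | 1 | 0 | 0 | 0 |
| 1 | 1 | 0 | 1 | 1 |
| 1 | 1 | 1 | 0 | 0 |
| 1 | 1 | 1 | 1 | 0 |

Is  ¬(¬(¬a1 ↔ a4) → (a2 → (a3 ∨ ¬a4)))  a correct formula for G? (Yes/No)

Check the formula against G row by row:
  a1=0, a2=0, a3=0, a4=0: formula gives 0, G = 0 ✓
  a1=0, a2=0, a3=0, a4=1: formula gives 0, G = 0 ✓
  a1=0, a2=0, a3=1, a4=0: formula gives 0, G = 0 ✓
  a1=0, a2=0, a3=1, a4=1: formula gives 0, G = 0 ✓
  a1=0, a2=1, a3=0, a4=0: formula gives 0, but G = 1 ✗
Row (0,1,0,0) is a counterexample, so the formula is not equivalent to G.

No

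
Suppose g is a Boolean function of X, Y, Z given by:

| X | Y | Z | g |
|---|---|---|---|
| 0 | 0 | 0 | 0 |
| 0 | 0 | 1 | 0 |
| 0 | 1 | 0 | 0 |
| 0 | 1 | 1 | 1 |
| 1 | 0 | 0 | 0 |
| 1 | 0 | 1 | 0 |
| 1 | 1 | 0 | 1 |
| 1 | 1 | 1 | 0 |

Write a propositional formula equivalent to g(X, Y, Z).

g(X, Y, Z) = ((¬X ∧ Y) ∧ Z) ∨ ((X ∧ Y) ∧ ¬Z)

Collect the rows where g=1 — (0,1,1), (1,1,0) — and write one minterm per row: ¬X·Y·Z, X·Y·¬Z. Their union (logical OR) reproduces the table exactly.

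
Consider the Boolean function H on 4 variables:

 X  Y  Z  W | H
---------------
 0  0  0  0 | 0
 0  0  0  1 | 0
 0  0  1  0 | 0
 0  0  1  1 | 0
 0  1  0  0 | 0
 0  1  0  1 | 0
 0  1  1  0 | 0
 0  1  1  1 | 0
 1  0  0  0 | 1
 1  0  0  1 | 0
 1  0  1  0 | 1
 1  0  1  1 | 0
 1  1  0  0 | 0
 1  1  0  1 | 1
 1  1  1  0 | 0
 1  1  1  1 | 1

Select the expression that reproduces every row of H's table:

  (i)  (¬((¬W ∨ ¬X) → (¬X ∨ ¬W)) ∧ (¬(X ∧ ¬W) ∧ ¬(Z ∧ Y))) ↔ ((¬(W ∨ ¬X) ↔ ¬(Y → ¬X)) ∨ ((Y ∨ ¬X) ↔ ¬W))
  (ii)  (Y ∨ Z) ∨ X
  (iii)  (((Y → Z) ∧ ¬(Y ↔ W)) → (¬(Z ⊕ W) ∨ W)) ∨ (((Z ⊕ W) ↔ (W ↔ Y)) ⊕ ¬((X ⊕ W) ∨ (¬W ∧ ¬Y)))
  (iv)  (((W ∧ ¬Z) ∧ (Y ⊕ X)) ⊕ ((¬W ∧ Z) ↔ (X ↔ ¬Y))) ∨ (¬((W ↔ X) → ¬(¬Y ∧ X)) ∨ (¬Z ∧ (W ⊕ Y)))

i

(ii) fails at (0,0,1,0): the formula yields 1, H is 0.
(iii) fails at (0,0,0,0): the formula yields 1, H is 0.
(iv) fails at (0,0,0,0): the formula yields 1, H is 0.
Only (i) survives; checking it on all 16 rows confirms it matches H.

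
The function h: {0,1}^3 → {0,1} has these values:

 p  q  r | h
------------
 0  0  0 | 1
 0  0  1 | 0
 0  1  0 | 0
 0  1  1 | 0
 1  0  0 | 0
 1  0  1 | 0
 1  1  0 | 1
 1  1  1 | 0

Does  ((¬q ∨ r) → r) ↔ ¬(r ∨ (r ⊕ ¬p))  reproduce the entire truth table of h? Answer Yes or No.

Yes

Evaluate ((¬q ∨ r) → r) ↔ ¬(r ∨ (r ⊕ ¬p)) on each row and compare to h:
  p=0, q=0, r=0: formula gives 1, h = 1 ✓
  p=0, q=0, r=1: formula gives 0, h = 0 ✓
  p=0, q=1, r=0: formula gives 0, h = 0 ✓
  p=0, q=1, r=1: formula gives 0, h = 0 ✓
  p=1, q=0, r=0: formula gives 0, h = 0 ✓
  … (the remaining 3 rows also agree.)
All 8 rows match — the expression computes h exactly.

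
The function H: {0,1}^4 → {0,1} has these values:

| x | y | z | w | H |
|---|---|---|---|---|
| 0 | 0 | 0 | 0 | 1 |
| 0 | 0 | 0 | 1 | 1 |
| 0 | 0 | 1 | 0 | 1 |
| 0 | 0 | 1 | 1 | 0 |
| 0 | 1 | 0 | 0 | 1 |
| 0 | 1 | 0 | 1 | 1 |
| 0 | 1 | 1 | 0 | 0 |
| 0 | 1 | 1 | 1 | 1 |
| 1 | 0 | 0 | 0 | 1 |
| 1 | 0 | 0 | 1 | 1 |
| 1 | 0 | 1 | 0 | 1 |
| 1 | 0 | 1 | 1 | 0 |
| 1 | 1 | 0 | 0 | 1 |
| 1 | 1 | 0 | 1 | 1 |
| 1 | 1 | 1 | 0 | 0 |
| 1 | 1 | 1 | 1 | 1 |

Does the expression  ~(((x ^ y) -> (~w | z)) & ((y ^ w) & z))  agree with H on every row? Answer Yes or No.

Yes

Test each input against both H and the formula:
  x=0, y=0, z=0, w=0: formula gives 1, H = 1 ✓
  x=0, y=0, z=0, w=1: formula gives 1, H = 1 ✓
  x=0, y=0, z=1, w=0: formula gives 1, H = 1 ✓
  x=0, y=0, z=1, w=1: formula gives 0, H = 0 ✓
  … (the remaining 12 rows also agree.)
No disagreement on any input; they are logically equivalent.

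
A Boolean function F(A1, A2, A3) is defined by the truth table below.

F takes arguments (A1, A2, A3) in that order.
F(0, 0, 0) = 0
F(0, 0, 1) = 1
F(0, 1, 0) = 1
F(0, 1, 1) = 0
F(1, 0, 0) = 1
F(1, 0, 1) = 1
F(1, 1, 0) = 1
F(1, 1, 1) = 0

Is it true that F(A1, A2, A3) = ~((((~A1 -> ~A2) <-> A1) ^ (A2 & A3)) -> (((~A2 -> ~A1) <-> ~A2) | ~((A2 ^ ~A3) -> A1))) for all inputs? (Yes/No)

Check the formula against F row by row:
  A1=0, A2=0, A3=0: formula gives 0, F = 0 ✓
  A1=0, A2=0, A3=1: formula gives 0, but F = 1 ✗
Row (0,0,1) is a counterexample, so the formula is not equivalent to F.

No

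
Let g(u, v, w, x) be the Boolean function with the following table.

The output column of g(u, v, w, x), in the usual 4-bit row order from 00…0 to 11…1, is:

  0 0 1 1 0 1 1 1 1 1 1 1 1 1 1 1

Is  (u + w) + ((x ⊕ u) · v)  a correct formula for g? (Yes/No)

Yes

Check the formula against g row by row:
  u=0, v=0, w=0, x=0: formula gives 0, g = 0 ✓
  u=0, v=0, w=0, x=1: formula gives 0, g = 0 ✓
  u=0, v=0, w=1, x=0: formula gives 1, g = 1 ✓
  u=0, v=0, w=1, x=1: formula gives 1, g = 1 ✓
  … (the remaining 12 rows also agree.)
No disagreement on any input; they are logically equivalent.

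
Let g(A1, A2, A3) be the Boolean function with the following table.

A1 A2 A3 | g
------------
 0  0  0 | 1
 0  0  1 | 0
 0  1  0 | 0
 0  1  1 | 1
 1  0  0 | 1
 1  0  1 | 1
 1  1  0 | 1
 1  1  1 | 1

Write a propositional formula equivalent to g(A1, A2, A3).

The 0-rows are (0,0,1), (0,1,0). Take each as a conjunction (¬A1·¬A2·A3, ¬A1·A2·¬A3), form their disjunction, and complement — that gives a formula that is 1 everywhere g is.

g(A1, A2, A3) = ~(((~A1 & ~A2) & A3) | ((~A1 & A2) & ~A3))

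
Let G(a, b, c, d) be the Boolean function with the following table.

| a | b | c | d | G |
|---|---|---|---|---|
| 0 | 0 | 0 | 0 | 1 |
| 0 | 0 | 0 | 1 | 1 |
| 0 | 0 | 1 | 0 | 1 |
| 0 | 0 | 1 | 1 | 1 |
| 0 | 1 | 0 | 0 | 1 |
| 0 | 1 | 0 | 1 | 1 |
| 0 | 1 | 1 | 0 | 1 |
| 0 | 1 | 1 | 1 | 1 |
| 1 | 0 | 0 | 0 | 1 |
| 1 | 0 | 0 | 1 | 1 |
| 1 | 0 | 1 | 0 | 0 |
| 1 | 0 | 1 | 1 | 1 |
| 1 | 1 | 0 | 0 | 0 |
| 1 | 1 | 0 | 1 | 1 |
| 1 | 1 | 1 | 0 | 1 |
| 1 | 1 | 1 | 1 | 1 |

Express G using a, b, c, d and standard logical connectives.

G(a, b, c, d) = ¬((((a ∧ ¬b) ∧ c) ∧ ¬d) ∨ (((a ∧ b) ∧ ¬c) ∧ ¬d))

G is 0 on only 2 rows — (1,0,1,0), (1,1,0,0). Writing each as a minterm (a·¬b·c·¬d, a·b·¬c·¬d) and OR-ing them characterizes exactly where G=0, so G is the negation of that disjunction.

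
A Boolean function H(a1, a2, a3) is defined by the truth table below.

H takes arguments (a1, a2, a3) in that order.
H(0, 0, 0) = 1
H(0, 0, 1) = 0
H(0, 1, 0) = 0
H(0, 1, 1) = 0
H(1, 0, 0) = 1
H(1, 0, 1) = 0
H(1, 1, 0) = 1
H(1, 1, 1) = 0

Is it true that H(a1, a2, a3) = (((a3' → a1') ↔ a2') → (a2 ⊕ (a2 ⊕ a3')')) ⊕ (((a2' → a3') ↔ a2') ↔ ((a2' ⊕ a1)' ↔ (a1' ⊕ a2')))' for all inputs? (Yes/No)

Test each input against both H and the formula:
  a1=0, a2=0, a3=0: formula gives 0, but H = 1 ✗
A single disagreement suffices: at (0,0,0) they differ, so the formula does not compute H.

No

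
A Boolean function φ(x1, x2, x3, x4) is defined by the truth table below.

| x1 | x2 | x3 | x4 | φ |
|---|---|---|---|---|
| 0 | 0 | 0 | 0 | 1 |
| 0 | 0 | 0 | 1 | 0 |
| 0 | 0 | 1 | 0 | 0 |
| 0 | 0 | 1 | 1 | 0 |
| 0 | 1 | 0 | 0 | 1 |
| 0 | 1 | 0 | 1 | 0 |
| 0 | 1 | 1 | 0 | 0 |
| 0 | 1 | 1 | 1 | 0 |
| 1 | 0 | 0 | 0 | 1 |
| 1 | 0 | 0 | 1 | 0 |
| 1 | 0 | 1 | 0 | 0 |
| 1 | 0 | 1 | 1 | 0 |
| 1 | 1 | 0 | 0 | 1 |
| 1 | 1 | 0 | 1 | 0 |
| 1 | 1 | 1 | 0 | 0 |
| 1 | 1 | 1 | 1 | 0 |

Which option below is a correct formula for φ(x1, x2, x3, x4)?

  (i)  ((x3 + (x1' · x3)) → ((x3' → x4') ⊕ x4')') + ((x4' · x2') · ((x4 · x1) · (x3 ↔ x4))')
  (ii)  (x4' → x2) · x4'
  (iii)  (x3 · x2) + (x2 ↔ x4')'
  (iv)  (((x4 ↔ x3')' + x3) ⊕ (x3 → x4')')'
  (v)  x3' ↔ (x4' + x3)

(i) fails at (0,0,0,1): the formula yields 1, φ is 0.
(ii) fails at (0,0,0,0): the formula yields 0, φ is 1.
(iii) fails at (0,0,1,0): the formula yields 1, φ is 0.
(iv) fails at (0,0,0,0): the formula yields 0, φ is 1.
(v) is the remaining candidate, and it agrees with φ on all 16 inputs.

v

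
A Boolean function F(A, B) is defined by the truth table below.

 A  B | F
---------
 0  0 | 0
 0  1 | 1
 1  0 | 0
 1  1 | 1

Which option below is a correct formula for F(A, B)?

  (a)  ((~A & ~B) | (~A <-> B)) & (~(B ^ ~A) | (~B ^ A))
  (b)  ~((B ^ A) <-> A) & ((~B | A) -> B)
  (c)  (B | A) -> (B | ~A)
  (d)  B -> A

b

(a) fails at (0,0): the formula yields 1, F is 0.
(c) fails at (0,0): the formula yields 1, F is 0.
(d) fails at (0,0): the formula yields 1, F is 0.
(b) is the remaining candidate, and it agrees with F on all 4 inputs.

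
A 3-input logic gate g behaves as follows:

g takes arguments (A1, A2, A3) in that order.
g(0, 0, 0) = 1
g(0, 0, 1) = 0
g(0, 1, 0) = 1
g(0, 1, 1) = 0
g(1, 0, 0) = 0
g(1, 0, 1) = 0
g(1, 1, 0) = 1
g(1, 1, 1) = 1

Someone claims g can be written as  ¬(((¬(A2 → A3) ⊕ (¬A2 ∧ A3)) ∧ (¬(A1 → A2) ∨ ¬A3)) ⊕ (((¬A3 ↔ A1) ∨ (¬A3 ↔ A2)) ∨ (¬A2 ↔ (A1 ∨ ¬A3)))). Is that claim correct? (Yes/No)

No

Test each input against both g and the formula:
  A1=0, A2=0, A3=0: formula gives 0, but g = 1 ✗
A single disagreement suffices: at (0,0,0) they differ, so the formula does not compute g.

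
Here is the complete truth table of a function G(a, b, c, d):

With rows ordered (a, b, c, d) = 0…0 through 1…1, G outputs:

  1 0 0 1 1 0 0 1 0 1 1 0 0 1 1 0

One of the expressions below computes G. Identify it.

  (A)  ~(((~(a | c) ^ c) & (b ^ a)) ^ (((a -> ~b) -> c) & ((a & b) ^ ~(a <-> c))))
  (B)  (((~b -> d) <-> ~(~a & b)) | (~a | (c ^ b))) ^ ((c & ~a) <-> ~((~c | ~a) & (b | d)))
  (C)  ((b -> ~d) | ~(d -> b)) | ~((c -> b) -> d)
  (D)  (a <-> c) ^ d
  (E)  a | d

(A) disagrees with G on (0,0,0,1) (formula → 1, table → 0); rule it out.
(B) disagrees with G on (0,1,0,0) (formula → 0, table → 1); rule it out.
(C) disagrees with G on (0,0,0,1) (formula → 1, table → 0); rule it out.
(E) disagrees with G on (0,0,0,0) (formula → 0, table → 1); rule it out.
Only (D) survives; checking it on all 16 rows confirms it matches G.

D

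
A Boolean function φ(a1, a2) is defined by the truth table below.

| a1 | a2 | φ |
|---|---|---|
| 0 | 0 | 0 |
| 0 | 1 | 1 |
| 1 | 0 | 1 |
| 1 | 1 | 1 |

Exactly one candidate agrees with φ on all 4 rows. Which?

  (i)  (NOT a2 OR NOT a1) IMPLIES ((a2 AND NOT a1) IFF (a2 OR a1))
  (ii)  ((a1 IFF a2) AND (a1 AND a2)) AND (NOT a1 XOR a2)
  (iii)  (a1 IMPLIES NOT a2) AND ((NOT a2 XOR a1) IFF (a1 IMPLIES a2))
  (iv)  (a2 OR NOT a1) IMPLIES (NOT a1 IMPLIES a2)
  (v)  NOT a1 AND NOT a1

(i): at (0,0) it gives 1, but φ = 0 — eliminated.
(ii): at (0,1) it gives 0, but φ = 1 — eliminated.
(iii): at (0,0) it gives 1, but φ = 0 — eliminated.
(v): at (0,0) it gives 1, but φ = 0 — eliminated.
That leaves (iv). Evaluating it on every row reproduces the table of φ exactly.

iv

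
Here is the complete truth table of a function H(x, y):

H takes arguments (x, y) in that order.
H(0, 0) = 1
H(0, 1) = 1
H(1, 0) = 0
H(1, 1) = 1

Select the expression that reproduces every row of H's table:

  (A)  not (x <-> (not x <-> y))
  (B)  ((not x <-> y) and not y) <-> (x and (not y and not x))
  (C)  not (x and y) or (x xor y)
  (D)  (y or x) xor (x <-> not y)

(A) fails at (0,0): the formula yields 0, H is 1.
(C) fails at (1,0): the formula yields 1, H is 0.
(D) fails at (0,0): the formula yields 0, H is 1.
(B) is the remaining candidate, and it agrees with H on all 4 inputs.

B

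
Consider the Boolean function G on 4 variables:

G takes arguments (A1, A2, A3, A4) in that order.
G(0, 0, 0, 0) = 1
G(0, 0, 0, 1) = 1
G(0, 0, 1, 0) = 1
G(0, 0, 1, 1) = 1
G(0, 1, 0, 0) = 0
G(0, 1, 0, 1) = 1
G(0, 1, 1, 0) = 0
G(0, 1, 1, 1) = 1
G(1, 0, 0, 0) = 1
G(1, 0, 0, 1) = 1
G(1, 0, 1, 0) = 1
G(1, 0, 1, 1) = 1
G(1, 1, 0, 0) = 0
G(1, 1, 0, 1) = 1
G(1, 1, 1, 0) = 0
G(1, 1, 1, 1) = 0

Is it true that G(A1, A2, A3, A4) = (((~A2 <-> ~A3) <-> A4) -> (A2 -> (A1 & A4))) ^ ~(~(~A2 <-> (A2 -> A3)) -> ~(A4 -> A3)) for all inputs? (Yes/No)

Yes

Evaluate (((~A2 <-> ~A3) <-> A4) -> (A2 -> (A1 & A4))) ^ ~(~(~A2 <-> (A2 -> A3)) -> ~(A4 -> A3)) on each row and compare to G:
  A1=0, A2=0, A3=0, A4=0: formula gives 1, G = 1 ✓
  A1=0, A2=0, A3=0, A4=1: formula gives 1, G = 1 ✓
  A1=0, A2=0, A3=1, A4=0: formula gives 1, G = 1 ✓
  A1=0, A2=0, A3=1, A4=1: formula gives 1, G = 1 ✓
  … (the remaining 12 rows also agree.)
Every row agrees, so the formula is equivalent.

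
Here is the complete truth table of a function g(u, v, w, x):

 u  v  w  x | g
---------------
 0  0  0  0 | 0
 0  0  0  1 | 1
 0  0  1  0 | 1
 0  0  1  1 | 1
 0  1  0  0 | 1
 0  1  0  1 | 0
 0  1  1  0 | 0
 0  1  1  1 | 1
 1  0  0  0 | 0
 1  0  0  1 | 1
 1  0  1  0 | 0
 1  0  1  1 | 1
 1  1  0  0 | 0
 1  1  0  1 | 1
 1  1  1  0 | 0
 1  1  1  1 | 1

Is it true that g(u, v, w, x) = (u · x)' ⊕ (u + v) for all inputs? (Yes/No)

No

Check the formula against g row by row:
  u=0, v=0, w=0, x=0: formula gives 1, but g = 0 ✗
A single disagreement suffices: at (0,0,0,0) they differ, so the formula does not compute g.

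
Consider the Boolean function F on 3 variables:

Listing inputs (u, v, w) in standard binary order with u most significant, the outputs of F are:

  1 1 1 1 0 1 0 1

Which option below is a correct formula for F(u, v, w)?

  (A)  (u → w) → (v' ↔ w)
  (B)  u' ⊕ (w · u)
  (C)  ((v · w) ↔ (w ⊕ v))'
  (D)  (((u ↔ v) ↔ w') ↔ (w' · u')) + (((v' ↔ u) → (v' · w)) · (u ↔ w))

(A) disagrees with F on (0,0,0) (formula → 0, table → 1); rule it out.
(C) disagrees with F on (0,0,0) (formula → 0, table → 1); rule it out.
(D) disagrees with F on (0,1,0) (formula → 0, table → 1); rule it out.
That leaves (B). Evaluating it on every row reproduces the table of F exactly.

B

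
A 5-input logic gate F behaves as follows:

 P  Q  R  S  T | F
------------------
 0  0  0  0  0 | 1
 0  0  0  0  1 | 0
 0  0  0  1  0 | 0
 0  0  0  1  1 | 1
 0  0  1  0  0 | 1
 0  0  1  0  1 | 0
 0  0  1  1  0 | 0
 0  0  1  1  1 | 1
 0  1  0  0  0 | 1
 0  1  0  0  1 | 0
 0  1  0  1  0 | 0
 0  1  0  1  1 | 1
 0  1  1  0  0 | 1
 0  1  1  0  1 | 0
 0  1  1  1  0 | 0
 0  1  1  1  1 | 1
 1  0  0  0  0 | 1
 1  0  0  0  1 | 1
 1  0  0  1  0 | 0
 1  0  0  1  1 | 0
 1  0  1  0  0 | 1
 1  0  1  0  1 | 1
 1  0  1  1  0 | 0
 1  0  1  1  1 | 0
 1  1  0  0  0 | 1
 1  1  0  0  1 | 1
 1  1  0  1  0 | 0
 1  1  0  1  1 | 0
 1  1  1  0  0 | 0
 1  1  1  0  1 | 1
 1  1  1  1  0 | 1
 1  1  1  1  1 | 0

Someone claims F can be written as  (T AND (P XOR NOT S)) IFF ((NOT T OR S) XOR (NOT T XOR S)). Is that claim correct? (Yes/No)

No

Evaluate (T AND (P XOR NOT S)) IFF ((NOT T OR S) XOR (NOT T XOR S)) on each row and compare to F:
  P=0, Q=0, R=0, S=0, T=0: formula gives 1, F = 1 ✓
  P=0, Q=0, R=0, S=0, T=1: formula gives 0, F = 0 ✓
  P=0, Q=0, R=0, S=1, T=0: formula gives 0, F = 0 ✓
  P=0, Q=0, R=0, S=1, T=1: formula gives 1, F = 1 ✓
  …
  P=1, Q=1, R=1, S=0, T=0: formula gives 1, but F = 0 ✗
A single disagreement suffices: at (1,1,1,0,0) they differ, so the formula does not compute F.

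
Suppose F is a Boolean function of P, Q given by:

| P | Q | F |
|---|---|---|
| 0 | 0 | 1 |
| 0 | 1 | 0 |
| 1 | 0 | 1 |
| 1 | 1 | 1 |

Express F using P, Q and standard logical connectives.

Only row (0,1) gives 0. So F is 1 everywhere except there — the complement of the minterm ¬P·Q.

F(P, Q) = ~(~P & Q)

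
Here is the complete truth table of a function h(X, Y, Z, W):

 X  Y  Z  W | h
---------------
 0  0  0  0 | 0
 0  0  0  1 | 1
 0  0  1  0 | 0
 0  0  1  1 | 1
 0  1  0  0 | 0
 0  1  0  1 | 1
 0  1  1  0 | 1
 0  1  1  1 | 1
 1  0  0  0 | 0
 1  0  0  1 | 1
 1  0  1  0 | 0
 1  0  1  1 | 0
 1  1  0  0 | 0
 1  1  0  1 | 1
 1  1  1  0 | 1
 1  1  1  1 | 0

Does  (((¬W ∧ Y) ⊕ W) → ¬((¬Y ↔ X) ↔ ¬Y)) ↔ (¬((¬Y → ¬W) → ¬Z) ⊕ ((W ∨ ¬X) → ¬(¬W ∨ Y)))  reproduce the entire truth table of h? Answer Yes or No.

Check the formula against h row by row:
  X=0, Y=0, Z=0, W=0: formula gives 0, h = 0 ✓
  X=0, Y=0, Z=0, W=1: formula gives 1, h = 1 ✓
  X=0, Y=0, Z=1, W=0: formula gives 1, but h = 0 ✗
Row (0,0,1,0) is a counterexample, so the formula is not equivalent to h.

No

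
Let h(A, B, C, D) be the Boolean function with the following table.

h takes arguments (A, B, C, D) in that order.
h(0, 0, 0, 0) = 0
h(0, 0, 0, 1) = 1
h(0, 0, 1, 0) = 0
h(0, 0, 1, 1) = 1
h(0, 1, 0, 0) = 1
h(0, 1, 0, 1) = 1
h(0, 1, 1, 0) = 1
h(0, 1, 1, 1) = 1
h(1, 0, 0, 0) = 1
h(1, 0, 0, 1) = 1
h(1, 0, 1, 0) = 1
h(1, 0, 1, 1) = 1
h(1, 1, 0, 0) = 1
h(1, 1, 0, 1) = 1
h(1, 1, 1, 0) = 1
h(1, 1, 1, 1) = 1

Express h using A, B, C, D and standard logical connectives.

The 0-rows are (0,0,0,0), (0,0,1,0). Take each as a conjunction (¬A·¬B·¬C·¬D, ¬A·¬B·C·¬D), form their disjunction, and complement — that gives a formula that is 1 everywhere h is.

h(A, B, C, D) = ((((A' · B') · C') · D') + (((A' · B') · C) · D'))'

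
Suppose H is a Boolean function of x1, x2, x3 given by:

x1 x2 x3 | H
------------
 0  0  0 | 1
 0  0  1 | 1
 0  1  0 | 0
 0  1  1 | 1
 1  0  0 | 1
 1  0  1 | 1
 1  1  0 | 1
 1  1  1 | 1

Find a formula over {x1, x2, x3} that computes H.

H is 0 on exactly one input, (0,1,0), whose minterm is ¬x1·x2·¬x3. So H is the negation of that single conjunction.

H(x1, x2, x3) = not ((not x1 and x2) and not x3)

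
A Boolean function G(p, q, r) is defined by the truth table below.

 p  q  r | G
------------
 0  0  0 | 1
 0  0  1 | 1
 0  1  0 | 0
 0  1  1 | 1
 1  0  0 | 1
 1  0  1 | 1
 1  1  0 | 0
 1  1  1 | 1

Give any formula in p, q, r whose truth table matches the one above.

G(p, q, r) = NOT (((NOT p AND q) AND NOT r) OR ((p AND q) AND NOT r))

There are just 2 zero rows: (0,1,0), (1,1,0). Their minterms are ¬p·q·¬r, p·q·¬r; the OR of those covers precisely the 0-outputs, and negating it yields G.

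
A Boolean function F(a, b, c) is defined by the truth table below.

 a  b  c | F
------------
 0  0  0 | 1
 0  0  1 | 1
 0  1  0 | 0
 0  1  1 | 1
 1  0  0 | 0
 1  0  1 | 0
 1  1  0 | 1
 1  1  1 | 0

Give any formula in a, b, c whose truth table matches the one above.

The 1-rows are (0,0,0), (0,0,1), (0,1,1), (1,1,0). Each contributes one minterm — ¬a·¬b·¬c; ¬a·¬b·c; ¬a·b·c; a·b·¬c — and their disjunction is a sum-of-products form of F.

F(a, b, c) = ((((~a & ~b) & ~c) | ((~a & ~b) & c)) | ((~a & b) & c)) | ((a & b) & ~c)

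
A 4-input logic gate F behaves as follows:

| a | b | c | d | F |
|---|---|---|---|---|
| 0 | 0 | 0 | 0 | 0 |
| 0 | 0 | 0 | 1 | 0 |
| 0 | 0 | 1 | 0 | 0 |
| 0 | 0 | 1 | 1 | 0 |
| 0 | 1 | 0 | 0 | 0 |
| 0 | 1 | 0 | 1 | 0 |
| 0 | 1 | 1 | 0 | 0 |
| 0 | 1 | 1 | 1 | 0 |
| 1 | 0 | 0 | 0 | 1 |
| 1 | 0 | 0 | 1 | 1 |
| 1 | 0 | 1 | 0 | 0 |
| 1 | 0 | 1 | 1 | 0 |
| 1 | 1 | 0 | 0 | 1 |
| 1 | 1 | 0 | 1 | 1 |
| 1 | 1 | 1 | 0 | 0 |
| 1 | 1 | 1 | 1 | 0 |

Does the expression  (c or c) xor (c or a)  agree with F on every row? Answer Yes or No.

Yes

Evaluate (c or c) xor (c or a) on each row and compare to F:
  a=0, b=0, c=0, d=0: formula gives 0, F = 0 ✓
  a=0, b=0, c=0, d=1: formula gives 0, F = 0 ✓
  a=0, b=0, c=1, d=0: formula gives 0, F = 0 ✓
  a=0, b=0, c=1, d=1: formula gives 0, F = 0 ✓
  …and likewise for the remaining 12 rows.
No disagreement on any input; they are logically equivalent.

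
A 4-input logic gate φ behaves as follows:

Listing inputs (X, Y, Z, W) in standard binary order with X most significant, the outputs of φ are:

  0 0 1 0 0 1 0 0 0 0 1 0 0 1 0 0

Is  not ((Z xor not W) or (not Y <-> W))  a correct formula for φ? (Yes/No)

Yes

Check the formula against φ row by row:
  X=0, Y=0, Z=0, W=0: formula gives 0, φ = 0 ✓
  X=0, Y=0, Z=0, W=1: formula gives 0, φ = 0 ✓
  X=0, Y=0, Z=1, W=0: formula gives 1, φ = 1 ✓
  X=0, Y=0, Z=1, W=1: formula gives 0, φ = 0 ✓
  …and likewise for the remaining 12 rows.
Every row agrees, so the formula is equivalent.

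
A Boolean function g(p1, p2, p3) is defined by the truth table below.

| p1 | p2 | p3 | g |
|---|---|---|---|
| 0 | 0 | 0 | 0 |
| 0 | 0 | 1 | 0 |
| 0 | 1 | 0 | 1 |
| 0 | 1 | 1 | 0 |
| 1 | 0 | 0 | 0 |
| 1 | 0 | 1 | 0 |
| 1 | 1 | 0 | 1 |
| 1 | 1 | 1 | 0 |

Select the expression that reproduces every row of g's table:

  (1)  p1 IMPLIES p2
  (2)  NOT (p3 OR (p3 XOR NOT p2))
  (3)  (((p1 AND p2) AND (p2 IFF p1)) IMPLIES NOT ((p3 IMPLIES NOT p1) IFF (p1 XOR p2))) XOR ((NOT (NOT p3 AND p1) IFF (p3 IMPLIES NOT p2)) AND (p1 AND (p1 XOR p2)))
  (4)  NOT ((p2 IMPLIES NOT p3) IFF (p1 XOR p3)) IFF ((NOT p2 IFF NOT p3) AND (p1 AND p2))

2

(1) fails at (0,0,0): the formula yields 1, g is 0.
(3) fails at (0,0,0): the formula yields 1, g is 0.
(4) fails at (0,0,1): the formula yields 1, g is 0.
That leaves (2). Evaluating it on every row reproduces the table of g exactly.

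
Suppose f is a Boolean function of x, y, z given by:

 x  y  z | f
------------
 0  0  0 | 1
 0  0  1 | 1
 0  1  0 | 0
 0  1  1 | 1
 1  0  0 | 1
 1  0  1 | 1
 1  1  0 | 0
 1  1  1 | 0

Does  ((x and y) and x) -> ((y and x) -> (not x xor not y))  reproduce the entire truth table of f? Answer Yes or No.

Check the formula against f row by row:
  x=0, y=0, z=0: formula gives 1, f = 1 ✓
  x=0, y=0, z=1: formula gives 1, f = 1 ✓
  x=0, y=1, z=0: formula gives 1, but f = 0 ✗
Since they disagree at (0,1,0), the expression is not a correct formula for f.

No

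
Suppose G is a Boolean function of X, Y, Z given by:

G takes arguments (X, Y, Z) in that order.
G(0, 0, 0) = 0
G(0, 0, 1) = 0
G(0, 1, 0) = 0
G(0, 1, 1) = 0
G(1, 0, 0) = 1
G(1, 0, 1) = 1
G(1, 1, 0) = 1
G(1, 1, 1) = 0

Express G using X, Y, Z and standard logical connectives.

Collect the rows where G=1 — (1,0,0), (1,0,1), (1,1,0) — and write one minterm per row: X·¬Y·¬Z, X·¬Y·Z, X·Y·¬Z. Their union (logical OR) reproduces the table exactly.

G(X, Y, Z) = (((X & ~Y) & ~Z) | ((X & ~Y) & Z)) | ((X & Y) & ~Z)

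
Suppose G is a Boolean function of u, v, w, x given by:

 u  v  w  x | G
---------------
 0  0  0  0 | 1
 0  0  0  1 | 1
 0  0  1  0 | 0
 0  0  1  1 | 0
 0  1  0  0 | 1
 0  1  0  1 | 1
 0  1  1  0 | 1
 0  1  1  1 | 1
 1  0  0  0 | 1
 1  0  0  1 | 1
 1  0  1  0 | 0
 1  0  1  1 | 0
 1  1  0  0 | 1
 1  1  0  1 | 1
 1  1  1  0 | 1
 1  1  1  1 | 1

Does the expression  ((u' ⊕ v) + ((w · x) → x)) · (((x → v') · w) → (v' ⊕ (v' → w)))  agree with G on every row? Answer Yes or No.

Yes

Evaluate ((u' ⊕ v) + ((w · x) → x)) · (((x → v') · w) → (v' ⊕ (v' → w))) on each row and compare to G:
  u=0, v=0, w=0, x=0: formula gives 1, G = 1 ✓
  u=0, v=0, w=0, x=1: formula gives 1, G = 1 ✓
  u=0, v=0, w=1, x=0: formula gives 0, G = 0 ✓
  u=0, v=0, w=1, x=1: formula gives 0, G = 0 ✓
  … (the remaining 12 rows also agree.)
Every row agrees, so the formula is equivalent.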